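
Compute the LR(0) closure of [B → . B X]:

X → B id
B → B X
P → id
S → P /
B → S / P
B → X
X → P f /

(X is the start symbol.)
To compute CLOSURE, for each item [A → α.Bβ] where B is a non-terminal, add [B → .γ] for all productions B → γ; repeat for the newly added items until nothing changes.

Start with: [B → . B X]
  [B → . B X] has the dot before B: add [B → . S / P], [B → . X]
  [B → . S / P] has the dot before S: add [S → . P /]
  [B → . X] has the dot before X: add [X → . B id], [X → . P f /]
  [S → . P /] has the dot before P: add [P → . id]
No further items can be added.

CLOSURE = { [B → . B X], [B → . S / P], [B → . X], [P → . id], [S → . P /], [X → . B id], [X → . P f /] }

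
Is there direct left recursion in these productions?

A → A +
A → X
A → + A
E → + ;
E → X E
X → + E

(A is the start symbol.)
A → A +: LEFT RECURSIVE (starts with A)
A → X: starts with X
A → + A: starts with '+'
E → + ;: starts with '+'
E → X E: starts with X
X → + E: starts with '+'

The grammar has direct left recursion on: A.

Answer: Yes, A is left-recursive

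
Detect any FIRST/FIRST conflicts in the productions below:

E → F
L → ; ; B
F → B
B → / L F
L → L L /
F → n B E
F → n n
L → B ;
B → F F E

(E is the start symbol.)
FIRST sets of the non-terminals at (or reachable through a nullable prefix from) the front of some alternative:
  FIRST(L) = { '/', ';', 'n' }
  FIRST(B) = { '/', 'n' }
  FIRST(F) = { '/', 'n' }

Productions for L:
  L → ; ; B: FIRST = { ';' }
  L → L L /: FIRST = { '/', ';', 'n' }
  L → B ;: FIRST = { '/', 'n' }
Productions for F:
  F → B: FIRST = { '/', 'n' }
  F → n B E: FIRST = { 'n' }
  F → n n: FIRST = { 'n' }
Productions for B:
  B → / L F: FIRST = { '/' }
  B → F F E: FIRST = { '/', 'n' }
E has only one production, so no FIRST/FIRST conflict is possible there.

Conflict for L: L → ; ; B and L → L L /
  Overlap: { ';' }
Conflict for L: L → L L / and L → B ;
  Overlap: { '/', 'n' }
Conflict for F: F → B and F → n B E
  Overlap: { 'n' }
Conflict for F: F → B and F → n n
  Overlap: { 'n' }
Conflict for F: F → n B E and F → n n
  Overlap: { 'n' }
Conflict for B: B → / L F and B → F F E
  Overlap: { '/' }

Answer: Yes. L → ';' ';' B / L → L L '/' on { ';' }; L → L L '/' / L → B ';' on { '/', 'n' }; F → B / F → n B E on { 'n' }; F → B / F → n n on { 'n' }; F → n B E / F → n n on { 'n' }; B → '/' L F / B → F F E on { '/' }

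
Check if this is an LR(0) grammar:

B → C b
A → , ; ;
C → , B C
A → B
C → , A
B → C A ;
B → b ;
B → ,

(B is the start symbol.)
Augment with B' → B and build the canonical LR(0) collection (I0 = CLOSURE({[B' → . B]}), then GOTO on every symbol after a dot until no new states appear). It has 17 states:
  I0: { [B → . ,], [B → . C A ;], [B → . C b], [B → . b ;], [B' → . B], [C → . , A], [C → . , B C] }  — shift
  I1: { [A → . , ; ;], [A → . B], [B → , .], [B → . ,], [B → . C A ;], [B → . C b], [B → . b ;], [C → , . A], [C → , . B C], [C → . , A], [C → . , B C] }  — shift, reduce
  I2: { [B' → B .] }  — accept
  I3: { [A → . , ; ;], [A → . B], [B → . ,], [B → . C A ;], [B → . C b], [B → . b ;], [B → C . A ;], [B → C . b], [C → . , A], [C → . , B C] }  — shift
  I4: { [B → b . ;] }  — shift
  I5: { [B → b ; .] }  — reduce
  I6: { [A → , . ; ;], [A → . , ; ;], [A → . B], [B → , .], [B → . ,], [B → . C A ;], [B → . C b], [B → . b ;], [C → , . A], [C → , . B C], [C → . , A], [C → . , B C] }  — shift, reduce
  I7: { [B → C A . ;] }  — shift
  I8: { [A → B .] }  — reduce
  I9: { [B → C b .], [B → b . ;] }  — shift, reduce
  I10: { [B → C A ; .] }  — reduce
  I11: { [A → , ; . ;] }  — shift
  I12: { [C → , A .] }  — reduce
  I13: { [A → B .], [C → , B . C], [C → . , A], [C → . , B C] }  — shift, reduce
  I14: { [A → . , ; ;], [A → . B], [B → . ,], [B → . C A ;], [B → . C b], [B → . b ;], [C → , . A], [C → , . B C], [C → . , A], [C → . , B C] }  — shift
  I15: { [C → , B C .] }  — reduce
  I16: { [A → , ; ; .] }  — reduce

Conflict in state I1:
  Shift-reduce conflict between [B → , .] and [A → . , ; ;]
So the grammar is NOT LR(0).

Answer: No. Shift-reduce conflict between [B → , .] and [A → . , ; ;]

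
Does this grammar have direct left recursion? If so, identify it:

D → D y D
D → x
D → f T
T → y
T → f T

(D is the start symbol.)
Yes, D is left-recursive

Direct left recursion occurs when N → N α for some non-terminal N (the right-hand side begins with the left-hand side itself).

D → D y D: LEFT RECURSIVE (starts with D)
D → x: starts with x
D → f T: starts with f
T → y: starts with y
T → f T: starts with f

The grammar has direct left recursion on: D.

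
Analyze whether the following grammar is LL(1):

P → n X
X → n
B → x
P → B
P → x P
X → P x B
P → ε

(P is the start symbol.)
A grammar is LL(1) if for each non-terminal N with multiple productions, the predict sets of those productions are pairwise disjoint, where PREDICT(N → α) = (FIRST(α) \ {ε}) ∪ (FOLLOW(N) if α ⇒* ε).

Relevant sets:
  FIRST(B) = { 'x' }
  FIRST(P) = { 'n', 'x', ε }
  FOLLOW(P) = { $, 'x' }

For P:
  PREDICT(P → n X) = { 'n' }
  PREDICT(P → B) = { 'x' }
  PREDICT(P → x P) = { 'x' }
  PREDICT(P → ε) = { $, 'x' }
For X:
  PREDICT(X → n) = { 'n' }
  PREDICT(X → P x B) = { 'n', 'x' }
B has a single production, so nothing to check there.

Conflict found: Predict set conflict for P: { 'x' }
The grammar is NOT LL(1).

Answer: No. Predict set conflict for P: { 'x' }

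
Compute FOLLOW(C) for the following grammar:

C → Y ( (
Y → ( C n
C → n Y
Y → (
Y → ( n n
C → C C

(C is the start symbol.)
To compute FOLLOW(C), find every occurrence of C on a right-hand side N → α C β: add FIRST(β) \ {ε}, and if β is empty or nullable also add FOLLOW(N). Iterate to a fixed point.

C is the start symbol, so $ ∈ FOLLOW(C).
In Y → ( C n: C is followed by n, add FIRST(n) \ {ε} = { 'n' }
In C → C C: C is followed by C, add FIRST(C) \ {ε} = { '(', 'n' }
In C → C C: C is at the end; this adds FOLLOW(C) to itself — nothing new

Taking the union: FOLLOW(C) = { $, '(', 'n' }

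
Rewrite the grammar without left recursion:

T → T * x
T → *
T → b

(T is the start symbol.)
T → * T'
T → b T'
T' → * x T'
T' → ε

T is directly left-recursive. The standard transformation for
  A → A α₁ | ... | A α_m | β₁ | ... | β_n
is
  A  → β₁ A' | ... | β_n A'
  A' → α₁ A' | ... | α_m A' | ε

T → * becomes T → * T'
T → b becomes T → b T'
T → T * x becomes T' → * x T'
Add T' → ε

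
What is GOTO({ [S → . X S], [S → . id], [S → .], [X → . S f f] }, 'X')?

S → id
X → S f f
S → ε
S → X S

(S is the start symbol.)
GOTO(I, 'X') = CLOSURE({ [A → αX.β] : [A → α.Xβ] ∈ I, X = 'X' })

Items with dot before 'X', with the dot advanced:
  [S → . X S] → [S → X . S]
Closure of the advanced items:
  [S → X . S] has the dot before S: add [S → . id], [S → .], [S → . X S]
  [S → . X S] has the dot before X: add [X → . S f f]

GOTO = { [S → . X S], [S → . id], [S → .], [S → X . S], [X → . S f f] }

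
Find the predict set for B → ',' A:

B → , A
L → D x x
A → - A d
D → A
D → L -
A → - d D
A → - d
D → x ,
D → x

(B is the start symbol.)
{ ',' }

PREDICT(B → ',' A) = (FIRST(RHS) \ {ε}) ∪ (FOLLOW(B) if ε ∈ FIRST(RHS), i.e. RHS ⇒* ε)
FIRST(',' A) = { ',' }
ε ∉ FIRST(',' A), so FOLLOW(B) is not added.
PREDICT(B → ',' A) = { ',' }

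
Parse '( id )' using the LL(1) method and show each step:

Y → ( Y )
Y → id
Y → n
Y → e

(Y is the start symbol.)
LL(1) parsing maintains a stack (initially the start symbol over $) and the input. At each step: if the stack top is a terminal, match it against the current input token; if it is a non-terminal N, replace it with the RHS of M[N, lookahead] (the unique production whose predict set contains the lookahead).

Stack is shown with the top on the left.

Stack    Input     Action
-------------------------
Y $      ( id ) $  output Y → ( Y )
( Y ) $  ( id ) $  match '('
Y ) $    id ) $    output Y → id
id ) $   id ) $    match 'id'
) $      ) $       match ')'
$        $         accept

The string is accepted.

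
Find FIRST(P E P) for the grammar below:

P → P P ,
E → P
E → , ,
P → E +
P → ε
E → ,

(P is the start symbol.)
FIRST sets of the non-terminals involved (from the grammar, by fixed-point iteration):
  FIRST(P) = { '+', ',', ε }
  FIRST(E) = { '+', ',', ε }

To compute FIRST(P E P), process the symbols left to right:
Symbol P is a non-terminal. Add FIRST(P) \ {ε} = { '+', ',' }
P is nullable (ε ∈ FIRST(P)), continue to the next symbol.
Symbol E is a non-terminal. Add FIRST(E) \ {ε} = { '+', ',' }
E is nullable (ε ∈ FIRST(E)), continue to the next symbol.
Symbol P is a non-terminal. Add FIRST(P) \ {ε} = { '+', ',' }
P is nullable (ε ∈ FIRST(P)), continue to the next symbol.
All symbols are nullable, so ε is in the result.
FIRST(P E P) = { '+', ',', ε }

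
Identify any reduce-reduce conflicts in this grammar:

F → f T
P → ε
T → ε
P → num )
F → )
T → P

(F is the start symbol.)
A reduce-reduce conflict occurs when an LR(0) state has two complete items [A → α .] and [B → β .] — both call for a reduction, and with no lookahead the parser cannot choose between them.

Augment with F' → F and build the canonical LR(0) collection (I0 = CLOSURE({[F' → . F]}), then GOTO on every symbol after a dot until no new states appear). It has 8 states:
  I0: { [F → . )], [F → . f T], [F' → . F] }  — shift
  I1: { [F → ) .] }  — reduce
  I2: { [F' → F .] }  — accept
  I3: { [F → f . T], [P → . num )], [P → .], [T → . P], [T → .] }  — shift, 2 reduces
  I4: { [T → P .] }  — reduce
  I5: { [F → f T .] }  — reduce
  I6: { [P → num . )] }  — shift
  I7: { [P → num ) .] }  — reduce

I3 contains complete items [P → .], [T → .] — reduce-reduce conflict.

Answer: Yes — I3: [P → .] vs [T → .]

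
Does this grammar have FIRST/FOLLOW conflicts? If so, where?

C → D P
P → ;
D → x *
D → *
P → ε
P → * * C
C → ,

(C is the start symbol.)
Nullable non-terminals: P.

P: nullable alternative(s) P → ε; FOLLOW(P) = { $ }
  P → ;: FIRST \ {ε} = { ';' } — disjoint from FOLLOW(P)
  P → ε: FIRST \ {ε} = { } — this is the only nullable alternative, skip
  P → * * C: FIRST \ {ε} = { '*' } — disjoint from FOLLOW(P)

C, D have no nullable alternative, so no FIRST/FOLLOW check is needed there.

No FIRST/FOLLOW conflicts found.

Answer: No FIRST/FOLLOW conflicts.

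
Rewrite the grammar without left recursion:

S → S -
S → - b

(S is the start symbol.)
S is directly left-recursive. The standard transformation for
  A → A α₁ | ... | A α_m | β₁ | ... | β_n
is
  A  → β₁ A' | ... | β_n A'
  A' → α₁ A' | ... | α_m A' | ε

S → - b becomes S → - b S'
S → S - becomes S' → - S'
Add S' → ε

Resulting grammar:
S → - b S'
S' → - S'
S' → ε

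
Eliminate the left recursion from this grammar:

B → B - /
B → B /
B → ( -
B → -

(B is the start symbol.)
B → ( - B'
B → - B'
B' → - / B'
B' → / B'
B' → ε

B is directly left-recursive. The standard transformation for
  A → A α₁ | ... | A α_m | β₁ | ... | β_n
is
  A  → β₁ A' | ... | β_n A'
  A' → α₁ A' | ... | α_m A' | ε

B → ( - becomes B → ( - B'
B → - becomes B → - B'
B → B - / becomes B' → - / B'
B → B / becomes B' → / B'
Add B' → ε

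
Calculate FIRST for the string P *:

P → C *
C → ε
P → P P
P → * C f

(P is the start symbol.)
{ '*' }

FIRST sets of the non-terminals involved (from the grammar, by fixed-point iteration):
  FIRST(P) = { '*' }

To compute FIRST(P *), process the symbols left to right:
Symbol P is a non-terminal. Add FIRST(P) \ {ε} = { '*' }
P is not nullable (ε ∉ FIRST(P)), so stop here.
FIRST(P *) = { '*' }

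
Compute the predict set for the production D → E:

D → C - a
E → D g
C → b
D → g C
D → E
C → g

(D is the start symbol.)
{ 'b', 'g' }

PREDICT(D → E) = (FIRST(RHS) \ {ε}) ∪ (FOLLOW(D) if ε ∈ FIRST(RHS), i.e. RHS ⇒* ε)
FIRST(E) = { 'b', 'g' }
FIRST(E) = { 'b', 'g' }
ε ∉ FIRST(E), so FOLLOW(D) is not added.
PREDICT(D → E) = { 'b', 'g' }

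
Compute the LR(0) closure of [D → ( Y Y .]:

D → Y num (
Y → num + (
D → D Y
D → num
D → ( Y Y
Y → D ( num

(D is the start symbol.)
{ [D → ( Y Y .] }

Start with: [D → ( Y Y .]
The dot is at the end, so nothing is added.

CLOSURE = { [D → ( Y Y .] }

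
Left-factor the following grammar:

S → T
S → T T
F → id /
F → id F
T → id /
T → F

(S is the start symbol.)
S → T S'
S' → ε
S' → T
F → id F'
F' → /
F' → F
T → id /
T → F

Left-factoring transforms A → αβ₁ | αβ₂ into A → αA' and A' → β₁ | β₂
(α is the longest common prefix among the alternatives). Repeat until
no nonterminal has two alternatives with a common prefix.

Round 1: S has alternatives sharing prefix 'T'. Introduce S': S → T S'
  Add: S' → ε
  Add: S' → T

Round 2: F has alternatives sharing prefix 'id'. Introduce F': F → id F'
  Add: F' → /
  Add: F' → F

No remaining common prefixes — done.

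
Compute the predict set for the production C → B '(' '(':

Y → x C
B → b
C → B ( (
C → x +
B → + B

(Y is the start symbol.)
{ '+', 'b' }

PREDICT(C → B '(' '(') = (FIRST(RHS) \ {ε}) ∪ (FOLLOW(C) if ε ∈ FIRST(RHS), i.e. RHS ⇒* ε)
FIRST(B) = { '+', 'b' }
FIRST(B '(' '(') = { '+', 'b' }
ε ∉ FIRST(B '(' '('), so FOLLOW(C) is not added.
PREDICT(C → B '(' '(') = { '+', 'b' }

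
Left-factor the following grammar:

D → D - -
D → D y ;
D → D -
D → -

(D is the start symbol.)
D → D D'
D' → - D''
D'' → -
D'' → ε
D' → y ;
D → -

Left-factoring transforms A → αβ₁ | αβ₂ into A → αA' and A' → β₁ | β₂
(α is the longest common prefix among the alternatives). Repeat until
no nonterminal has two alternatives with a common prefix.

Round 1: D has alternatives sharing prefix 'D'. Introduce D': D → D D'
  Add: D' → - -
  Add: D' → y ;
  Add: D' → -

Round 2: D' has alternatives sharing prefix '-'. Introduce D'': D' → - D''
  Add: D'' → -
  Add: D'' → ε

No remaining common prefixes — done.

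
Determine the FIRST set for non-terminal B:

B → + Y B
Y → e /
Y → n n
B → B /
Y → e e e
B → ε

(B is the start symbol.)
{ '+', '/', ε }

To compute FIRST(B), examine every production with B on the left-hand side, reading each right-hand side left to right until a non-nullable symbol is reached.

From B → + Y B:
  - '+' is a terminal: add '+' and stop
From B → B /:
  - B is the symbol being defined: contributes nothing new
    B is nullable, so continue to the next symbol
  - '/' is a terminal: add '/' and stop
From B → ε:
  - ε-production, so ε ∈ FIRST(B)

Collecting: FIRST(B) = { '+', '/', ε }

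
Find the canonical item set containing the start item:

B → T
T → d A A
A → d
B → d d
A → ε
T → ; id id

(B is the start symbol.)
{ [B → . T], [B → . d d], [B' → . B], [T → . ; id id], [T → . d A A] }

First, augment the grammar with B' → B
I₀ = CLOSURE({ [B' → . B] }):
  [B' → . B] has the dot before B: add [B → . T], [B → . d d]
  [B → . T] has the dot before T: add [T → . d A A], [T → . ; id id]
No further items can be added.

I₀ = { [B → . T], [B → . d d], [B' → . B], [T → . ; id id], [T → . d A A] }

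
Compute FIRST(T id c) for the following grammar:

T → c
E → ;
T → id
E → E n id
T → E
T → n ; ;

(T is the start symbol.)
FIRST sets of the non-terminals involved (from the grammar, by fixed-point iteration):
  FIRST(T) = { ';', 'c', 'id', 'n' }

To compute FIRST(T id c), process the symbols left to right:
Symbol T is a non-terminal. Add FIRST(T) \ {ε} = { ';', 'c', 'id', 'n' }
T is not nullable (ε ∉ FIRST(T)), so stop here.
FIRST(T id c) = { ';', 'c', 'id', 'n' }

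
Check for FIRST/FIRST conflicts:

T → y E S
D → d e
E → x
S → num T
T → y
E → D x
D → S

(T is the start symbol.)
Yes. T → y E S / T → y on { 'y' }

A FIRST/FIRST conflict occurs when two productions N → α and N → β for the same non-terminal have FIRST(α) ∩ FIRST(β) ≠ ∅ (with ε ∈ FIRST of a nullable right-hand side, so two nullable alternatives also conflict).

FIRST sets of the non-terminals at (or reachable through a nullable prefix from) the front of some alternative:
  FIRST(S) = { 'num' }
  FIRST(D) = { 'd', 'num' }

Productions for T:
  T → y E S: FIRST = { 'y' }
  T → y: FIRST = { 'y' }
Productions for D:
  D → d e: FIRST = { 'd' }
  D → S: FIRST = { 'num' }
Productions for E:
  E → x: FIRST = { 'x' }
  E → D x: FIRST = { 'd', 'num' }
S has only one production, so no FIRST/FIRST conflict is possible there.

Conflict for T: T → y E S and T → y
  Overlap: { 'y' }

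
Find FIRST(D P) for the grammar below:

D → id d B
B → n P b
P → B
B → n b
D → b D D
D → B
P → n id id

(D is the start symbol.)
{ 'b', 'id', 'n' }

FIRST sets of the non-terminals involved (from the grammar, by fixed-point iteration):
  FIRST(D) = { 'b', 'id', 'n' }

To compute FIRST(D P), process the symbols left to right:
Symbol D is a non-terminal. Add FIRST(D) \ {ε} = { 'b', 'id', 'n' }
D is not nullable (ε ∉ FIRST(D)), so stop here.
FIRST(D P) = { 'b', 'id', 'n' }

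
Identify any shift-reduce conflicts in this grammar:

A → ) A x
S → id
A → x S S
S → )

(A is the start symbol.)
A shift-reduce conflict occurs when an LR(0) state has both:
  - a complete (reduce) item [A → α .] (dot at the end), and
  - a shift item [B → β . c γ] (dot before a terminal).

Augment with A' → A and build the canonical LR(0) collection (I0 = CLOSURE({[A' → . A]}), then GOTO on every symbol after a dot until no new states appear). It has 10 states:
  I0: { [A → . ) A x], [A → . x S S], [A' → . A] }  — shift
  I1: { [A → ) . A x], [A → . ) A x], [A → . x S S] }  — shift
  I2: { [A' → A .] }  — accept
  I3: { [A → x . S S], [S → . )], [S → . id] }  — shift
  I4: { [S → ) .] }  — reduce
  I5: { [A → x S . S], [S → . )], [S → . id] }  — shift
  I6: { [S → id .] }  — reduce
  I7: { [A → x S S .] }  — reduce
  I8: { [A → ) A . x] }  — shift
  I9: { [A → ) A x .] }  — reduce

No state contains both a complete item and a shift item.

Answer: No shift-reduce conflicts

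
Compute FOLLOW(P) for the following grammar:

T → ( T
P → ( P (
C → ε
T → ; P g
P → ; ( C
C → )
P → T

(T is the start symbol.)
{ '(', 'g' }

In P → ( P (: P is followed by '(', add FIRST('(') \ {ε} = { '(' }
In T → ; P g: P is followed by g, add FIRST(g) \ {ε} = { 'g' }

Taking the union: FOLLOW(P) = { '(', 'g' }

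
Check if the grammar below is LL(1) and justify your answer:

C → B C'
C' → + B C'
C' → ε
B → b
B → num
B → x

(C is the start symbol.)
Relevant sets:
  FOLLOW(C') = { $ }

For C':
  PREDICT(C' → '+' B C') = { '+' }
  PREDICT(C' → ε) = { $ }
For B:
  PREDICT(B → b) = { 'b' }
  PREDICT(B → num) = { 'num' }
  PREDICT(B → x) = { 'x' }
C has a single production, so nothing to check there.

All predict sets are disjoint. The grammar IS LL(1).

Answer: Yes, the grammar is LL(1).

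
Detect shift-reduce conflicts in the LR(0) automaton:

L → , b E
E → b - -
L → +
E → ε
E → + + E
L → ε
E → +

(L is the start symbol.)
A shift-reduce conflict occurs when an LR(0) state has both:
  - a complete (reduce) item [A → α .] (dot at the end), and
  - a shift item [B → β . c γ] (dot before a terminal).

Augment with L' → L and build the canonical LR(0) collection (I0 = CLOSURE({[L' → . L]}), then GOTO on every symbol after a dot until no new states appear). It has 12 states:
  I0: { [L → . +], [L → . , b E], [L → .], [L' → . L] }  — shift, reduce
  I1: { [L → + .] }  — reduce
  I2: { [L → , . b E] }  — shift
  I3: { [L' → L .] }  — accept
  I4: { [E → . + + E], [E → . +], [E → . b - -], [E → .], [L → , b . E] }  — shift, reduce
  I5: { [E → + . + E], [E → + .] }  — shift, reduce
  I6: { [L → , b E .] }  — reduce
  I7: { [E → b . - -] }  — shift
  I8: { [E → b - . -] }  — shift
  I9: { [E → b - - .] }  — reduce
  I10: { [E → + + . E], [E → . + + E], [E → . +], [E → . b - -], [E → .] }  — shift, reduce
  I11: { [E → + + E .] }  — reduce

I0 contains reduce item [L → .] and shift items [L → . +], [L → . , b E] — shift-reduce conflict.
I4 contains reduce item [E → .] and shift items [E → . +], [E → . + + E], [E → . b - -] — shift-reduce conflict.
I5 contains reduce item [E → + .] and shift item [E → + . + E] — shift-reduce conflict.
I10 contains reduce item [E → .] and shift items [E → . +], [E → . + + E], [E → . b - -] — shift-reduce conflict.

Answer: Yes — I0: [L → .] vs [L → . +]; I4: [E → .] vs [E → . +]; I5: [E → + .] vs [E → + . + E]; I10: [E → .] vs [E → . +]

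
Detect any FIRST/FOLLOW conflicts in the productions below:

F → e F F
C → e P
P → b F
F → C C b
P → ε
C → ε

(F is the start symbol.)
Yes. C → e P with FOLLOW(C) on { 'e' }; P → b F with FOLLOW(P) on { 'b' }

Nullable non-terminals: C, P.

C: nullable alternative(s) C → ε; FOLLOW(C) = { 'b', 'e' }
  C → e P: FIRST \ {ε} = { 'e' } — overlaps FOLLOW(C) on { 'e' }: CONFLICT
  C → ε: FIRST \ {ε} = { } — this is the only nullable alternative, skip

P: nullable alternative(s) P → ε; FOLLOW(P) = { 'b', 'e' }
  P → b F: FIRST \ {ε} = { 'b' } — overlaps FOLLOW(P) on { 'b' }: CONFLICT
  P → ε: FIRST \ {ε} = { } — this is the only nullable alternative, skip

F has no nullable alternative, so no FIRST/FOLLOW check is needed there.

So the grammar has 2 FIRST/FOLLOW conflicts (marked CONFLICT above).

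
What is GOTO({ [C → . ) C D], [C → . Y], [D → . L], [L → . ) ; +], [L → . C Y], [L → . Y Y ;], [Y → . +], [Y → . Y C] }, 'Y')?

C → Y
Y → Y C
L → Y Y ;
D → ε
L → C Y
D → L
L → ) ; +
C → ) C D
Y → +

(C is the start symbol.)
{ [C → . ) C D], [C → . Y], [C → Y .], [L → Y . Y ;], [Y → . +], [Y → . Y C], [Y → Y . C] }

GOTO(I, 'Y') = CLOSURE({ [A → αX.β] : [A → α.Xβ] ∈ I, X = 'Y' })

Items with dot before 'Y', with the dot advanced:
  [C → . Y] → [C → Y .]
  [L → . Y Y ;] → [L → Y . Y ;]
  [Y → . Y C] → [Y → Y . C]
Closure of the advanced items:
  [L → Y . Y ;] has the dot before Y: add [Y → . Y C], [Y → . +]
  [Y → Y . C] has the dot before C: add [C → . Y], [C → . ) C D]

GOTO = { [C → . ) C D], [C → . Y], [C → Y .], [L → Y . Y ;], [Y → . +], [Y → . Y C], [Y → Y . C] }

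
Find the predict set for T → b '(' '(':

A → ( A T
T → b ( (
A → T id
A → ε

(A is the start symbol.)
PREDICT(T → b '(' '(') = (FIRST(RHS) \ {ε}) ∪ (FOLLOW(T) if ε ∈ FIRST(RHS), i.e. RHS ⇒* ε)
FIRST(b '(' '(') = { 'b' }
ε ∉ FIRST(b '(' '('), so FOLLOW(T) is not added.
PREDICT(T → b '(' '(') = { 'b' }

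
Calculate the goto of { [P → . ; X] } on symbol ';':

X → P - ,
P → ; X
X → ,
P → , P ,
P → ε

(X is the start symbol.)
{ [P → . , P ,], [P → . ; X], [P → .], [P → ; . X], [X → . ,], [X → . P - ,] }

GOTO(I, ';') = CLOSURE({ [A → αX.β] : [A → α.Xβ] ∈ I, X = ';' })

Items with dot before ';', with the dot advanced:
  [P → . ; X] → [P → ; . X]
Closure of the advanced items:
  [P → ; . X] has the dot before X: add [X → . P - ,], [X → . ,]
  [X → . P - ,] has the dot before P: add [P → . ; X], [P → . , P ,], [P → .]

GOTO = { [P → . , P ,], [P → . ; X], [P → .], [P → ; . X], [X → . ,], [X → . P - ,] }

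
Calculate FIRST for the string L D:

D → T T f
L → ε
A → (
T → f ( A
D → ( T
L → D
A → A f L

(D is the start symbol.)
{ '(', 'f' }

FIRST sets of the non-terminals involved (from the grammar, by fixed-point iteration):
  FIRST(L) = { '(', 'f', ε }
  FIRST(D) = { '(', 'f' }

To compute FIRST(L D), process the symbols left to right:
Symbol L is a non-terminal. Add FIRST(L) \ {ε} = { '(', 'f' }
L is nullable (ε ∈ FIRST(L)), continue to the next symbol.
Symbol D is a non-terminal. Add FIRST(D) \ {ε} = { '(', 'f' }
D is not nullable (ε ∉ FIRST(D)), so stop here.
FIRST(L D) = { '(', 'f' }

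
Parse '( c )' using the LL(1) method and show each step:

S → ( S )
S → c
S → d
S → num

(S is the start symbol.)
Stack is shown with the top on the left.

Stack    Input    Action
------------------------
S $      ( c ) $  output S → ( S )
( S ) $  ( c ) $  match '('
S ) $    c ) $    output S → c
c ) $    c ) $    match 'c'
) $      ) $      match ')'
$        $        accept

The string is accepted.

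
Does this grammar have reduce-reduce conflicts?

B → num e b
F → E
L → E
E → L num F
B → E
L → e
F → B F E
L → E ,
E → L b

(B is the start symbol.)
Yes — I2: [B → E .] vs [L → E .]; I11: [B → E .] vs [F → E .]; I15: [F → B F E .] vs [L → E .]

A reduce-reduce conflict occurs when an LR(0) state has two complete items [A → α .] and [B → β .] — both call for a reduction, and with no lookahead the parser cannot choose between them.

Augment with B' → B and build the canonical LR(0) collection (I0 = CLOSURE({[B' → . B]}), then GOTO on every symbol after a dot until no new states appear). It has 16 states:
  I0: { [B → . E], [B → . num e b], [B' → . B], [E → . L b], [E → . L num F], [L → . E ,], [L → . E], [L → . e] }  — shift
  I1: { [B' → B .] }  — accept
  I2: { [B → E .], [L → E . ,], [L → E .] }  — shift, 2 reduces
  I3: { [E → L . b], [E → L . num F] }  — shift
  I4: { [L → e .] }  — reduce
  I5: { [B → num . e b] }  — shift
  I6: { [B → num e . b] }  — shift
  I7: { [B → num e b .] }  — reduce
  I8: { [E → L b .] }  — reduce
  I9: { [B → . E], [B → . num e b], [E → . L b], [E → . L num F], [E → L num . F], [F → . B F E], [F → . E], [L → . E ,], [L → . E], [L → . e] }  — shift
  I10: { [B → . E], [B → . num e b], [E → . L b], [E → . L num F], [F → . B F E], [F → . E], [F → B . F E], [L → . E ,], [L → . E], [L → . e] }  — shift
  I11: { [B → E .], [F → E .], [L → E . ,], [L → E .] }  — shift, 3 reduces
  I12: { [E → L num F .] }  — reduce
  I13: { [L → E , .] }  — reduce
  I14: { [E → . L b], [E → . L num F], [F → B F . E], [L → . E ,], [L → . E], [L → . e] }  — shift
  I15: { [F → B F E .], [L → E . ,], [L → E .] }  — shift, 2 reduces

I2 contains complete items [B → E .], [L → E .] — reduce-reduce conflict.
I11 contains complete items [B → E .], [F → E .], [L → E .] — reduce-reduce conflict.
I15 contains complete items [F → B F E .], [L → E .] — reduce-reduce conflict.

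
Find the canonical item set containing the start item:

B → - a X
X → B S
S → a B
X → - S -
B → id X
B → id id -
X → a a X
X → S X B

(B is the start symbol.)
{ [B → . - a X], [B → . id X], [B → . id id -], [B' → . B] }

First, augment the grammar with B' → B
I₀ = CLOSURE({ [B' → . B] }):
  [B' → . B] has the dot before B: add [B → . - a X], [B → . id X], [B → . id id -]
No further items can be added.

I₀ = { [B → . - a X], [B → . id X], [B → . id id -], [B' → . B] }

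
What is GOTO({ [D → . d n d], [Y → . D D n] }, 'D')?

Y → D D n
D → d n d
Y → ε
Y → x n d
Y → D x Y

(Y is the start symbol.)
GOTO(I, 'D') = CLOSURE({ [A → αX.β] : [A → α.Xβ] ∈ I, X = 'D' })

Items with dot before 'D', with the dot advanced:
  [Y → . D D n] → [Y → D . D n]
Closure of the advanced items:
  [Y → D . D n] has the dot before D: add [D → . d n d]

GOTO = { [D → . d n d], [Y → D . D n] }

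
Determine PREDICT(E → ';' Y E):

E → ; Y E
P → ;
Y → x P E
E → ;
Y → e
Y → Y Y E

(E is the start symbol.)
{ ';' }

PREDICT(E → ';' Y E) = (FIRST(RHS) \ {ε}) ∪ (FOLLOW(E) if ε ∈ FIRST(RHS), i.e. RHS ⇒* ε)
FIRST(';' Y E) = { ';' }
ε ∉ FIRST(';' Y E), so FOLLOW(E) is not added.
PREDICT(E → ';' Y E) = { ';' }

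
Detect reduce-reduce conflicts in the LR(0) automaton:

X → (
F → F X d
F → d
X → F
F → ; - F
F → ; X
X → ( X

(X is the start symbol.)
A reduce-reduce conflict occurs when an LR(0) state has two complete items [A → α .] and [B → β .] — both call for a reduction, and with no lookahead the parser cannot choose between them.

Augment with X' → X and build the canonical LR(0) collection (I0 = CLOSURE({[X' → . X]}), then GOTO on every symbol after a dot until no new states appear). It has 12 states:
  I0: { [F → . ; - F], [F → . ; X], [F → . F X d], [F → . d], [X → . ( X], [X → . (], [X → . F], [X' → . X] }  — shift
  I1: { [F → . ; - F], [F → . ; X], [F → . F X d], [F → . d], [X → ( . X], [X → ( .], [X → . ( X], [X → . (], [X → . F] }  — shift, reduce
  I2: { [F → . ; - F], [F → . ; X], [F → . F X d], [F → . d], [F → ; . - F], [F → ; . X], [X → . ( X], [X → . (], [X → . F] }  — shift
  I3: { [F → . ; - F], [F → . ; X], [F → . F X d], [F → . d], [F → F . X d], [X → . ( X], [X → . (], [X → . F], [X → F .] }  — shift, reduce
  I4: { [X' → X .] }  — accept
  I5: { [F → d .] }  — reduce
  I6: { [F → F X . d] }  — shift
  I7: { [F → F X d .] }  — reduce
  I8: { [F → . ; - F], [F → . ; X], [F → . F X d], [F → . d], [F → ; - . F] }  — shift
  I9: { [F → ; X .] }  — reduce
  I10: { [F → . ; - F], [F → . ; X], [F → . F X d], [F → . d], [F → ; - F .], [F → F . X d], [X → . ( X], [X → . (], [X → . F] }  — shift, reduce
  I11: { [X → ( X .] }  — reduce

No state contains more than one complete item.

Answer: No reduce-reduce conflicts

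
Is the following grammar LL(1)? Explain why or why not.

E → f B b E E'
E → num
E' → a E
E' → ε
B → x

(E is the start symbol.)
No. Predict set conflict for E': { 'a' }

Relevant sets:
  FOLLOW(E') = { $, 'a' }

For E:
  PREDICT(E → f B b E E') = { 'f' }
  PREDICT(E → num) = { 'num' }
For E':
  PREDICT(E' → a E) = { 'a' }
  PREDICT(E' → ε) = { $, 'a' }
B has a single production, so nothing to check there.

Conflict found: Predict set conflict for E': { 'a' }
The grammar is NOT LL(1).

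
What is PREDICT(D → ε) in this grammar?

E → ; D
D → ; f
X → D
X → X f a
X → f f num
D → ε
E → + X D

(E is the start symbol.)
{ $, ';', 'f' }

PREDICT(D → ε) = (FIRST(RHS) \ {ε}) ∪ (FOLLOW(D) if ε ∈ FIRST(RHS), i.e. RHS ⇒* ε)
The right-hand side is ε (FIRST(ε) = { ε }), so the predict set is FOLLOW(D) = { $, ';', 'f' }
PREDICT(D → ε) = { $, ';', 'f' }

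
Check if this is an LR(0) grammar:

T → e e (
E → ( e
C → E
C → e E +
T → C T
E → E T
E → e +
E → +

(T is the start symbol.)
A grammar is LR(0) if no state in the canonical LR(0) collection has:
  - both a shift item (dot before a terminal) and a complete item (shift-reduce conflict), or
  - two or more complete items (reduce-reduce conflict; the accept item [T' → T .] counts as a complete item here).

Augment with T' → T and build the canonical LR(0) collection (I0 = CLOSURE({[T' → . T]}), then GOTO on every symbol after a dot until no new states appear). It has 16 states:
  I0: { [C → . E], [C → . e E +], [E → . ( e], [E → . +], [E → . E T], [E → . e +], [T → . C T], [T → . e e (], [T' → . T] }  — shift
  I1: { [E → ( . e] }  — shift
  I2: { [E → + .] }  — reduce
  I3: { [C → . E], [C → . e E +], [E → . ( e], [E → . +], [E → . E T], [E → . e +], [T → . C T], [T → . e e (], [T → C . T] }  — shift
  I4: { [C → . E], [C → . e E +], [C → E .], [E → . ( e], [E → . +], [E → . E T], [E → . e +], [E → E . T], [T → . C T], [T → . e e (] }  — shift, reduce
  I5: { [T' → T .] }  — accept
  I6: { [C → e . E +], [E → . ( e], [E → . +], [E → . E T], [E → . e +], [E → e . +], [T → e . e (] }  — shift
  I7: { [E → + .], [E → e + .] }  — 2 reduces
  I8: { [C → . E], [C → . e E +], [C → e E . +], [E → . ( e], [E → . +], [E → . E T], [E → . e +], [E → E . T], [T → . C T], [T → . e e (] }  — shift
  I9: { [E → e . +], [T → e e . (] }  — shift
  I10: { [T → e e ( .] }  — reduce
  I11: { [E → e + .] }  — reduce
  I12: { [C → e E + .], [E → + .] }  — 2 reduces
  I13: { [E → E T .] }  — reduce
  I14: { [T → C T .] }  — reduce
  I15: { [E → ( e .] }  — reduce

Conflict in state I4:
  Shift-reduce conflict between [C → E .] and [C → . e E +]
So the grammar is NOT LR(0).

Answer: No. Shift-reduce conflict between [C → E .] and [C → . e E +]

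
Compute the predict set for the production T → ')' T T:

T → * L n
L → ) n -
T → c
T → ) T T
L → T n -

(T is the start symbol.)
PREDICT(T → ')' T T) = (FIRST(RHS) \ {ε}) ∪ (FOLLOW(T) if ε ∈ FIRST(RHS), i.e. RHS ⇒* ε)
FIRST(')' T T) = { ')' }
ε ∉ FIRST(')' T T), so FOLLOW(T) is not added.
PREDICT(T → ')' T T) = { ')' }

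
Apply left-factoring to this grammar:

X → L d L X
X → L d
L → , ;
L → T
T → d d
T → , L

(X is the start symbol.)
Left-factoring transforms A → αβ₁ | αβ₂ into A → αA' and A' → β₁ | β₂
(α is the longest common prefix among the alternatives). Repeat until
no nonterminal has two alternatives with a common prefix.

Round 1: X has alternatives sharing prefix 'L d'. Introduce X': X → L d X'
  Add: X' → L X
  Add: X' → ε

No remaining common prefixes — done.

Resulting grammar:
X → L d X'
X' → L X
X' → ε
L → , ;
L → T
T → d d
T → , L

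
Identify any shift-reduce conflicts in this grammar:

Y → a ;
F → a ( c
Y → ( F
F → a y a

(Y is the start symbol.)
A shift-reduce conflict occurs when an LR(0) state has both:
  - a complete (reduce) item [A → α .] (dot at the end), and
  - a shift item [B → β . c γ] (dot before a terminal).

Augment with Y' → Y and build the canonical LR(0) collection (I0 = CLOSURE({[Y' → . Y]}), then GOTO on every symbol after a dot until no new states appear). It has 11 states:
  I0: { [Y → . ( F], [Y → . a ;], [Y' → . Y] }  — shift
  I1: { [F → . a ( c], [F → . a y a], [Y → ( . F] }  — shift
  I2: { [Y' → Y .] }  — accept
  I3: { [Y → a . ;] }  — shift
  I4: { [Y → a ; .] }  — reduce
  I5: { [Y → ( F .] }  — reduce
  I6: { [F → a . ( c], [F → a . y a] }  — shift
  I7: { [F → a ( . c] }  — shift
  I8: { [F → a y . a] }  — shift
  I9: { [F → a y a .] }  — reduce
  I10: { [F → a ( c .] }  — reduce

No state contains both a complete item and a shift item.

Answer: No shift-reduce conflicts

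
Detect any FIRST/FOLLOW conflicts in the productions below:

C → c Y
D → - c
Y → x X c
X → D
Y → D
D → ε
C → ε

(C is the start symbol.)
No FIRST/FOLLOW conflicts.

Nullable non-terminals: C, D, X, Y.
FIRST sets used below: FIRST(D) = { '-', ε }

C: nullable alternative(s) C → ε; FOLLOW(C) = { $ }
  C → c Y: FIRST \ {ε} = { 'c' } — disjoint from FOLLOW(C)
  C → ε: FIRST \ {ε} = { } — this is the only nullable alternative, skip

D: nullable alternative(s) D → ε; FOLLOW(D) = { $, 'c' }
  D → - c: FIRST \ {ε} = { '-' } — disjoint from FOLLOW(D)
  D → ε: FIRST \ {ε} = { } — this is the only nullable alternative, skip
X has a nullable alternative but only one production, so nothing to check.

Y: nullable alternative(s) Y → D; FOLLOW(Y) = { $ }
  Y → x X c: FIRST \ {ε} = { 'x' } — disjoint from FOLLOW(Y)
  Y → D: FIRST \ {ε} = { '-' } — this is the only nullable alternative, skip

No FIRST/FOLLOW conflicts found.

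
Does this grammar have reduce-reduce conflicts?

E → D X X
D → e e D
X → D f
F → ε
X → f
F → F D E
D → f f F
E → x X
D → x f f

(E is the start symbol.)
Augment with E' → E and build the canonical LR(0) collection (I0 = CLOSURE({[E' → . E]}), then GOTO on every symbol after a dot until no new states appear). It has 23 states:
  I0: { [D → . e e D], [D → . f f F], [D → . x f f], [E → . D X X], [E → . x X], [E' → . E] }  — shift
  I1: { [D → . e e D], [D → . f f F], [D → . x f f], [E → D . X X], [X → . D f], [X → . f] }  — shift
  I2: { [E' → E .] }  — accept
  I3: { [D → e . e D] }  — shift
  I4: { [D → f . f F] }  — shift
  I5: { [D → . e e D], [D → . f f F], [D → . x f f], [D → x . f f], [E → x . X], [X → . D f], [X → . f] }  — shift
  I6: { [X → D . f] }  — shift
  I7: { [E → x X .] }  — reduce
  I8: { [D → f . f F], [D → x f . f], [X → f .] }  — shift, reduce
  I9: { [D → x . f f] }  — shift
  I10: { [D → x f . f] }  — shift
  I11: { [D → x f f .] }  — reduce
  I12: { [D → f f . F], [D → x f f .], [F → . F D E], [F → .] }  — 2 reduces
  I13: { [D → . e e D], [D → . f f F], [D → . x f f], [D → f f F .], [F → F . D E] }  — shift, reduce
  I14: { [D → . e e D], [D → . f f F], [D → . x f f], [E → . D X X], [E → . x X], [F → F D . E] }  — shift
  I15: { [F → F D E .] }  — reduce
  I16: { [X → D f .] }  — reduce
  I17: { [D → f f . F], [F → . F D E], [F → .] }  — reduce
  I18: { [D → . e e D], [D → . f f F], [D → . x f f], [D → e e . D] }  — shift
  I19: { [D → e e D .] }  — reduce
  I20: { [D → . e e D], [D → . f f F], [D → . x f f], [E → D X . X], [X → . D f], [X → . f] }  — shift
  I21: { [D → f . f F], [X → f .] }  — shift, reduce
  I22: { [E → D X X .] }  — reduce

I12 contains complete items [D → x f f .], [F → .] — reduce-reduce conflict.

Answer: Yes — I12: [D → x f f .] vs [F → .]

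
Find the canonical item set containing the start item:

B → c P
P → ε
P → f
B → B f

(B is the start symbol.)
{ [B → . B f], [B → . c P], [B' → . B] }

First, augment the grammar with B' → B
I₀ = CLOSURE({ [B' → . B] }):
  [B' → . B] has the dot before B: add [B → . c P], [B → . B f]
No further items can be added.

I₀ = { [B → . B f], [B → . c P], [B' → . B] }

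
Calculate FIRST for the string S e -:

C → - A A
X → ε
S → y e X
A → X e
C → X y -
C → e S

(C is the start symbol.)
FIRST sets of the non-terminals involved (from the grammar, by fixed-point iteration):
  FIRST(S) = { 'y' }

To compute FIRST(S e -), process the symbols left to right:
Symbol S is a non-terminal. Add FIRST(S) \ {ε} = { 'y' }
S is not nullable (ε ∉ FIRST(S)), so stop here.
FIRST(S e -) = { 'y' }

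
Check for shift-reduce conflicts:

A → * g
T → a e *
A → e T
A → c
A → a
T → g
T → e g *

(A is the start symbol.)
No shift-reduce conflicts

A shift-reduce conflict occurs when an LR(0) state has both:
  - a complete (reduce) item [A → α .] (dot at the end), and
  - a shift item [B → β . c γ] (dot before a terminal).

Augment with A' → A and build the canonical LR(0) collection (I0 = CLOSURE({[A' → . A]}), then GOTO on every symbol after a dot until no new states appear). It has 15 states:
  I0: { [A → . * g], [A → . a], [A → . c], [A → . e T], [A' → . A] }  — shift
  I1: { [A → * . g] }  — shift
  I2: { [A' → A .] }  — accept
  I3: { [A → a .] }  — reduce
  I4: { [A → c .] }  — reduce
  I5: { [A → e . T], [T → . a e *], [T → . e g *], [T → . g] }  — shift
  I6: { [A → e T .] }  — reduce
  I7: { [T → a . e *] }  — shift
  I8: { [T → e . g *] }  — shift
  I9: { [T → g .] }  — reduce
  I10: { [T → e g . *] }  — shift
  I11: { [T → e g * .] }  — reduce
  I12: { [T → a e . *] }  — shift
  I13: { [T → a e * .] }  — reduce
  I14: { [A → * g .] }  — reduce

No state contains both a complete item and a shift item.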